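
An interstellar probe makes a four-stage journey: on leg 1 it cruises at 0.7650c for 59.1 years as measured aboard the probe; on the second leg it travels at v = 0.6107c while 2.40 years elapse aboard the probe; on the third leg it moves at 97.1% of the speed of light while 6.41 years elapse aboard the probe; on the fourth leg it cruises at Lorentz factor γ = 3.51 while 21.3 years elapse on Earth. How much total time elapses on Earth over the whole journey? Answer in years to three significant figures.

Δt = 143 years

Leg 1: γ = 1/√(1 − 0.7650²) = 1/√0.4148 = 1.553; Δt_1 = 1.553 × 59.1 = 91.77 years.
Leg 2: γ = 1/√(1 − 0.6107²) = 1/√0.6270 = 1.263; Δt_2 = 1.263 × 2.40 = 3.031 years.
Leg 3: β = 0.971; γ = 1/√(1 − 0.971²) = 1/√0.05716 = 4.183; Δt_3 = 4.183 × 6.41 = 26.81 years.
Leg 4: 21.3 years is already measured on Earth.
Total: 91.77 + 3.031 + 26.81 + 21.30 years.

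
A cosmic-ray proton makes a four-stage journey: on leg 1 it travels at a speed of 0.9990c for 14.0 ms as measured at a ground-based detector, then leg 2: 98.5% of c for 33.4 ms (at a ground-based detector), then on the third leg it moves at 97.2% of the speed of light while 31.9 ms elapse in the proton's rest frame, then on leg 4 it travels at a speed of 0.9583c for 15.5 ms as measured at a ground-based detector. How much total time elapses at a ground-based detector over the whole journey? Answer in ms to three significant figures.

Leg 1: 14.0 ms is already measured at a ground-based detector.
Leg 2: 33.4 ms is already measured at a ground-based detector.
Leg 3: β = 0.972; γ = 1/√(1 − 0.972²) = 1/√0.05522 = 4.256; Δt_3 = 4.256 × 31.9 = 135.8 ms.
Leg 4: 15.5 ms is already measured at a ground-based detector.
Total: 14.00 + 33.40 + 135.8 + 15.50 ms.

Δt = 199 ms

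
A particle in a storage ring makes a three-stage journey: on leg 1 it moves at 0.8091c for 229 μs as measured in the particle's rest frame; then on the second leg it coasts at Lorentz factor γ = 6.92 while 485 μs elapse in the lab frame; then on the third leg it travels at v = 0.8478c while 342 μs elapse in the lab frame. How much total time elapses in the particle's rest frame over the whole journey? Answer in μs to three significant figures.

Leg 1: 229 μs is already measured in the particle's rest frame.
Leg 2: γ = 6.92; τ_2 = 485/6.920 = 70.09 μs.
Leg 3: γ = 1/√(1 − 0.8478²) = 1/√0.2812 = 1.886; τ_3 = 342/1.886 = 181.4 μs.
Total: 229.0 + 70.09 + 181.4 μs.

τ = 480 μs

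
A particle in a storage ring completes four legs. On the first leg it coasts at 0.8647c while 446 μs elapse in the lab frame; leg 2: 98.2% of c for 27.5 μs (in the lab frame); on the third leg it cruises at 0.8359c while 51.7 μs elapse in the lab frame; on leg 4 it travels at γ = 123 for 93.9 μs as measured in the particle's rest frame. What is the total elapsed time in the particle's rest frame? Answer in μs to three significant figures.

τ = 351 μs

Leg 1: γ = 1/√(1 − 0.8647²) = 1/√0.2523 = 1.991; τ_1 = 446/1.991 = 224.0 μs.
Leg 2: β = 0.982; γ = 1/√(1 − 0.982²) = 1/√0.03568 = 5.294; τ_2 = 27.5/5.294 = 5.194 μs.
Leg 3: γ = 1/√(1 − 0.8359²) = 1/√0.3013 = 1.822; τ_3 = 51.7/1.822 = 28.38 μs.
Leg 4: 93.9 μs is already measured in the particle's rest frame.
Total: 224.0 + 5.194 + 28.38 + 93.90 μs.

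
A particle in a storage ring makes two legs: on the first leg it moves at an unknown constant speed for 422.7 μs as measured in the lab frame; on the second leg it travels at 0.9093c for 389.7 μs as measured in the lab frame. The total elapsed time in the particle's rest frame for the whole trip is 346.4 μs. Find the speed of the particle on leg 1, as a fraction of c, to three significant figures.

β = 0.900

Leg 1: speed unknown; τ_1 = 422.7/γ_1.
Leg 2: γ = 1/√(1 − 0.9093²) = 1/√0.1732 = 2.403; τ_2 = 389.7/2.403 = 162.2 μs.
Total proper time: τ_1 + 162.2 = 346.4, so τ_1 = 346.4 − 162.2 = 184.2 μs.
γ_1 = 422.7/184.2 = 2.294; β = √(1 − 1/γ²) = √0.8100.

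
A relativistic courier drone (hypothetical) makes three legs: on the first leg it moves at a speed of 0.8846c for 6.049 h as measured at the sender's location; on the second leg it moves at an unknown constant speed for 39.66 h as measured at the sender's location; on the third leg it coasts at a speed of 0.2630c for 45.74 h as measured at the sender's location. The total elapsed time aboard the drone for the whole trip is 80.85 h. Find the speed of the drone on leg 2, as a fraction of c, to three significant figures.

Leg 1: γ = 1/√(1 − 0.8846²) = 1/√0.2175 = 2.144; τ_1 = 6.049/2.144 = 2.821 h.
Leg 2: speed unknown; τ_2 = 39.66/γ_2.
Leg 3: γ = 1/√(1 − 0.2630²) = 1/√0.9308 = 1.036; τ_3 = 45.74/1.036 = 44.13 h.
Total proper time: 2.821 + τ_2 + 44.13 = 80.85, so τ_2 = 80.85 − 46.95 = 33.90 h.
γ_2 = 39.66/33.90 = 1.170; β = √(1 − 1/γ²) = √0.2694.

β = 0.519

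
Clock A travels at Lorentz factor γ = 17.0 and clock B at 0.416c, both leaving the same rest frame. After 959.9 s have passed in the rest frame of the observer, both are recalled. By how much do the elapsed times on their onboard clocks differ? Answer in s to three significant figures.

A: γ = 17.0; τ_A = 959.9/17.00 = 56.46 s.
B: γ = 1/√(1 − 0.416²) = 1/√0.8269 = 1.100; τ_B = 959.9/1.100 = 872.9 s.

|τ_A − τ_B| = 816 s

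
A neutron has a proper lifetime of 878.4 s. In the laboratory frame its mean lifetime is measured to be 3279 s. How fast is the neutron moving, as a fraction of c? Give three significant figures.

v = 0.963c

γ = Δt/τ₀ = 3279/878.4 = 3.733
β = √(1 − 1/γ²) = √(1 − 0.07176) = √0.9282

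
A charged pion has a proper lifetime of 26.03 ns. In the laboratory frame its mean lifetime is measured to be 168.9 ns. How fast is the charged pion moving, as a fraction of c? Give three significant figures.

v = 0.988c

γ = Δt/τ₀ = 168.9/26.03 = 6.489
β = √(1 − 1/γ²) = √(1 − 0.02375) = √0.9762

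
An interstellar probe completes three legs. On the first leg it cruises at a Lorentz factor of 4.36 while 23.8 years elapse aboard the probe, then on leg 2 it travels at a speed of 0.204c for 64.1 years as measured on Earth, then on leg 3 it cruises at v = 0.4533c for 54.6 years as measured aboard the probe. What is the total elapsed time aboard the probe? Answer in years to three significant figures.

τ = 141 years

Leg 1: 23.8 years is already measured aboard the probe.
Leg 2: γ = 1/√(1 − 0.204²) = 1/√0.9584 = 1.021; τ_2 = 64.1/1.021 = 62.75 years.
Leg 3: 54.6 years is already measured aboard the probe.
Total: 23.80 + 62.75 + 54.60 years.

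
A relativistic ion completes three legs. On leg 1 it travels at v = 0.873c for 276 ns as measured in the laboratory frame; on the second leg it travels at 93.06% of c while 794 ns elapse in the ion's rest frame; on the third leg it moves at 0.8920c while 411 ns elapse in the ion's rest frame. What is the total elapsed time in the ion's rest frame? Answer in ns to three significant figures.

Leg 1: γ = 1/√(1 − 0.873²) = 1/√0.2379 = 2.050; τ_1 = 276/2.050 = 134.6 ns.
Leg 2: 794 ns is already measured in the ion's rest frame.
Leg 3: 411 ns is already measured in the ion's rest frame.
Total: 134.6 + 794.0 + 411.0 ns.

τ = 1340 ns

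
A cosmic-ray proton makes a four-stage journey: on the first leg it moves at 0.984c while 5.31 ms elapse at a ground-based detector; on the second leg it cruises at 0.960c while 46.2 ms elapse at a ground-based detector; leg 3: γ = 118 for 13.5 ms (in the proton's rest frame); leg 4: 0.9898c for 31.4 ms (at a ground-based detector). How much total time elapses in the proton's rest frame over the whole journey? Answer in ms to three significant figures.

τ = 31.9 ms

Leg 1: γ = 1/√(1 − 0.984²) = 1/√0.03174 = 5.613; τ_1 = 5.31/5.613 = 0.9461 ms.
Leg 2: γ = 1/√(1 − 0.960²) = 25/7 ≈ 3.571; τ_2 = 46.2/3.571 = 12.94 ms.
Leg 3: 13.5 ms is already measured in the proton's rest frame.
Leg 4: γ = 1/√(1 − 0.9898²) = 1/√0.02030 = 7.019; τ_4 = 31.4/7.019 = 4.473 ms.
Total: 0.9461 + 12.94 + 13.50 + 4.473 ms.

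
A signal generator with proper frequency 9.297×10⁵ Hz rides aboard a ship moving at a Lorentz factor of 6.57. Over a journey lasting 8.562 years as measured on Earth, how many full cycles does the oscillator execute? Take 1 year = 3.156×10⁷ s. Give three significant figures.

N = 3.82×10¹³

γ = 6.57
The oscillator's own cycle count is N = f × τ where τ is the proper time on the ship. τ = Δt/γ = 8.562/6.570 = 1.303 years = 4.113×10⁷ s.
N = 9.297×10⁵ × 4.113×10⁷ = 3.824×10¹³.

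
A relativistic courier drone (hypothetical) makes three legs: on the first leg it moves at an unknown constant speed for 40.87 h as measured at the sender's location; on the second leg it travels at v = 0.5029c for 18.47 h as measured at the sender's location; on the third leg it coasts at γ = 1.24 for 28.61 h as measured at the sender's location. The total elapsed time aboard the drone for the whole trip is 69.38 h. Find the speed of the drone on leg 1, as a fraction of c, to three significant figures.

β = 0.670

Leg 1: speed unknown; τ_1 = 40.87/γ_1.
Leg 2: γ = 1/√(1 − 0.5029²) = 1/√0.7471 = 1.157; τ_2 = 18.47/1.157 = 15.96 h.
Leg 3: γ = 1.24; τ_3 = 28.61/1.240 = 23.07 h.
Total proper time: τ_1 + 15.96 + 23.07 = 69.38, so τ_1 = 69.38 − 39.04 = 30.34 h.
γ_1 = 40.87/30.34 = 1.347; β = √(1 − 1/γ²) = √0.4488.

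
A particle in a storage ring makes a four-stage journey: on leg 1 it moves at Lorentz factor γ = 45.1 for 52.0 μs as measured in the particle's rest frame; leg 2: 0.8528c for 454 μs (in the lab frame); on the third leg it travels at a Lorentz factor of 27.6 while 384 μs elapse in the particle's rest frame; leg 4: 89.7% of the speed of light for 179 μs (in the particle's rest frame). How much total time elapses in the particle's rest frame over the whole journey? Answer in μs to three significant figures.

Leg 1: 52.0 μs is already measured in the particle's rest frame.
Leg 2: γ = 1/√(1 − 0.8528²) = 1/√0.2727 = 1.915; τ_2 = 454/1.915 = 237.1 μs.
Leg 3: 384 μs is already measured in the particle's rest frame.
Leg 4: 179 μs is already measured in the particle's rest frame.
Total: 52.00 + 237.1 + 384.0 + 179.0 μs.

τ = 852 μs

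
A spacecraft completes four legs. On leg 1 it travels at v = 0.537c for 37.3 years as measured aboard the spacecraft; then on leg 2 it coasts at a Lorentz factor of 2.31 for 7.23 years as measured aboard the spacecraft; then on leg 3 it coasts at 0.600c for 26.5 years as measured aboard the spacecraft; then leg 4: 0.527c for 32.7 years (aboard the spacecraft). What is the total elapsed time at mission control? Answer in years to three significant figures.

Leg 1: γ = 1/√(1 − 0.537²) = 1/√0.7116 = 1.185; Δt_1 = 1.185 × 37.3 = 44.22 years.
Leg 2: γ = 2.31; Δt_2 = 2.310 × 7.23 = 16.70 years.
Leg 3: γ = 1/√(1 − 0.600²) = 5/4 = 1.250; Δt_3 = 1.250 × 26.5 = 33.12 years.
Leg 4: γ = 1/√(1 − 0.527²) = 1/√0.7223 = 1.177; Δt_4 = 1.177 × 32.7 = 38.48 years.
Total: 44.22 + 16.70 + 33.12 + 38.48 years.

Δt = 133 years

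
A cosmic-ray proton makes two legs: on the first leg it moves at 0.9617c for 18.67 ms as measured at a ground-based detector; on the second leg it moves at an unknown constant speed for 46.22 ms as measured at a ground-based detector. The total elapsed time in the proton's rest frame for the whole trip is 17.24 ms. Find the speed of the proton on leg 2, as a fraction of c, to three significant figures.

Leg 1: γ = 1/√(1 − 0.9617²) = 1/√0.07513 = 3.648; τ_1 = 18.67/3.648 = 5.118 ms.
Leg 2: speed unknown; τ_2 = 46.22/γ_2.
Total proper time: 5.118 + τ_2 = 17.24, so τ_2 = 17.24 − 5.118 = 12.12 ms.
γ_2 = 46.22/12.12 = 3.813; β = √(1 − 1/γ²) = √0.9312.

β = 0.965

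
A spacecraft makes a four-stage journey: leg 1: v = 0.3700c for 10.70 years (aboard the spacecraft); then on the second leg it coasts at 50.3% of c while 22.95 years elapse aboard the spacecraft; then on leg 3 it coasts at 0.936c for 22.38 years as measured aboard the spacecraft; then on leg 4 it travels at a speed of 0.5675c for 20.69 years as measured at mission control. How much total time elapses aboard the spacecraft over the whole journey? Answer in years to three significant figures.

Leg 1: 10.70 years is already measured aboard the spacecraft.
Leg 2: 22.95 years is already measured aboard the spacecraft.
Leg 3: 22.38 years is already measured aboard the spacecraft.
Leg 4: γ = 1/√(1 − 0.5675²) = 1/√0.6779 = 1.215; τ_4 = 20.69/1.215 = 17.04 years.
Total: 10.70 + 22.95 + 22.38 + 17.04 years.

τ = 73.1 years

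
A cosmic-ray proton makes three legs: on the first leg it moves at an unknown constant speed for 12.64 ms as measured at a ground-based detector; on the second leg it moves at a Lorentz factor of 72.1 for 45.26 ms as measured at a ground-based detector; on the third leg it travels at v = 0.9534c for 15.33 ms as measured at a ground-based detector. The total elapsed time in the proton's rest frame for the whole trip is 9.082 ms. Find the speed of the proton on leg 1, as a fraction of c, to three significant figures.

Leg 1: speed unknown; τ_1 = 12.64/γ_1.
Leg 2: γ = 72.1; τ_2 = 45.26/72.10 = 0.6277 ms.
Leg 3: γ = 1/√(1 − 0.9534²) = 1/√0.09103 = 3.314; τ_3 = 15.33/3.314 = 4.625 ms.
Total proper time: τ_1 + 0.6277 + 4.625 = 9.082, so τ_1 = 9.082 − 5.253 = 3.829 ms.
γ_1 = 12.64/3.829 = 3.301; β = √(1 − 1/γ²) = √0.9082.

β = 0.953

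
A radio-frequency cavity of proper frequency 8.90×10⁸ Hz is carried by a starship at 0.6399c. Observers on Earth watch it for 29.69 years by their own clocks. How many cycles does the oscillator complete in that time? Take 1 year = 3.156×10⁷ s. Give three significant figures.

N = 6.41×10¹⁷

γ = 1/√(1 − 0.6399²) = 1/√0.5905 = 1.301
During 29.69 years of lab time, the oscillator's proper time advances by τ = Δt/γ = 29.69/1.301 = 22.82 years = 7.201×10⁸ s.
N = f × τ = 8.90×10⁸ × 7.201×10⁸ = 6.409×10¹⁷.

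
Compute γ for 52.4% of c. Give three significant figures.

β = 0.524; γ = 1/√(1 − 0.524²) = 1/√0.7254 = 1.174

γ = 1.17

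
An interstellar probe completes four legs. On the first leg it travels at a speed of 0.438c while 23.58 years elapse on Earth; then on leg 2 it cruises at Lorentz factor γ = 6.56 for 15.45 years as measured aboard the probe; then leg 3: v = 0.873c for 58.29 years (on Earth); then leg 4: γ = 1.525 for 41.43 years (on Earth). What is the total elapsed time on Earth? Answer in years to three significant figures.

Δt = 225 years

Leg 1: 23.58 years is already measured on Earth.
Leg 2: γ = 6.56; Δt_2 = 6.560 × 15.45 = 101.4 years.
Leg 3: 58.29 years is already measured on Earth.
Leg 4: 41.43 years is already measured on Earth.
Total: 23.58 + 101.4 + 58.29 + 41.43 years.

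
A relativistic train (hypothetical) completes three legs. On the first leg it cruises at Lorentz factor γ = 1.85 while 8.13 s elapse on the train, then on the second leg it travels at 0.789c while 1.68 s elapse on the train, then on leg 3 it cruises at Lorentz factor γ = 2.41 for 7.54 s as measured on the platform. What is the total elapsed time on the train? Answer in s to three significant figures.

τ = 12.9 s

Leg 1: 8.13 s is already measured on the train.
Leg 2: 1.68 s is already measured on the train.
Leg 3: γ = 2.41; τ_3 = 7.54/2.410 = 3.129 s.
Total: 8.130 + 1.680 + 3.129 s.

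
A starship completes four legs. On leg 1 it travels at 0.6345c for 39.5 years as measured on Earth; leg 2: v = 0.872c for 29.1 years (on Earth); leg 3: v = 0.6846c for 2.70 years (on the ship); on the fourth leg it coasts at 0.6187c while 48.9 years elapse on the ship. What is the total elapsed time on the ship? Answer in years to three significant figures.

τ = 96.4 years

Leg 1: γ = 1/√(1 − 0.6345²) = 1/√0.5974 = 1.294; τ_1 = 39.5/1.294 = 30.53 years.
Leg 2: γ = 1/√(1 − 0.872²) = 1/√0.2396 = 2.043; τ_2 = 29.1/2.043 = 14.24 years.
Leg 3: 2.70 years is already measured on the ship.
Leg 4: 48.9 years is already measured on the ship.
Total: 30.53 + 14.24 + 2.700 + 48.90 years.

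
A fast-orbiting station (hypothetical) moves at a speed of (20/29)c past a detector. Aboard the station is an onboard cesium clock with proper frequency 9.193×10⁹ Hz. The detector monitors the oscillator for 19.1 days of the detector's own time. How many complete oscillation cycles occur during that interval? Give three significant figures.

γ = 1/√(1 − (20/29)²) = 29/21 ≈ 1.381
During 19.1 days of lab time, the oscillator's proper time advances by τ = Δt/γ = 19.1/1.381 = 13.83 days = 1.195×10⁶ s.
N = f × τ = 9.193×10⁹ × 1.195×10⁶ = 1.099×10¹⁶.

N = 1.10×10¹⁶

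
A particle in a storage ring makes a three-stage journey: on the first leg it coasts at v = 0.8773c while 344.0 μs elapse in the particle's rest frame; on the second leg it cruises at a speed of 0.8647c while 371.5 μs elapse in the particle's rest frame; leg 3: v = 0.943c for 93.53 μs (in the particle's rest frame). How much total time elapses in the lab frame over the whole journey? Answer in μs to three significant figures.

Leg 1: γ = 1/√(1 − 0.8773²) = 1/√0.2303 = 2.084; Δt_1 = 2.084 × 344.0 = 716.8 μs.
Leg 2: γ = 1/√(1 − 0.8647²) = 1/√0.2523 = 1.991; Δt_2 = 1.991 × 371.5 = 739.6 μs.
Leg 3: γ = 1/√(1 − 0.943²) = 1/√0.1108 = 3.005; Δt_3 = 3.005 × 93.53 = 281.0 μs.
Total: 716.8 + 739.6 + 281.0 μs.

Δt = 1740 μs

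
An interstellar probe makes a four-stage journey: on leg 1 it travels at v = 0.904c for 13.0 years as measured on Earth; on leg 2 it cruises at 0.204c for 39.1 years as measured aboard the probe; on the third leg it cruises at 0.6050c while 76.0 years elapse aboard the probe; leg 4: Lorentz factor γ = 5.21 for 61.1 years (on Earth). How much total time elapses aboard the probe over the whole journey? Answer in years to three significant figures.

Leg 1: γ = 1/√(1 − 0.904²) = 1/√0.1828 = 2.339; τ_1 = 13.0/2.339 = 5.558 years.
Leg 2: 39.1 years is already measured aboard the probe.
Leg 3: 76.0 years is already measured aboard the probe.
Leg 4: γ = 5.21; τ_4 = 61.1/5.210 = 11.73 years.
Total: 5.558 + 39.10 + 76.00 + 11.73 years.

τ = 132 years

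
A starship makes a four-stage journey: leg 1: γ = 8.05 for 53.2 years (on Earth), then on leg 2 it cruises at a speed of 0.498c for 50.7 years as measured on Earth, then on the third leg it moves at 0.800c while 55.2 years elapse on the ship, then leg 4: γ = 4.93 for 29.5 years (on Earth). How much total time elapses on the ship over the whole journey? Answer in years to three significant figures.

Leg 1: γ = 8.05; τ_1 = 53.2/8.050 = 6.609 years.
Leg 2: γ = 1/√(1 − 0.498²) = 1/√0.7520 = 1.153; τ_2 = 50.7/1.153 = 43.97 years.
Leg 3: 55.2 years is already measured on the ship.
Leg 4: γ = 4.93; τ_4 = 29.5/4.930 = 5.984 years.
Total: 6.609 + 43.97 + 55.20 + 5.984 years.

τ = 112 years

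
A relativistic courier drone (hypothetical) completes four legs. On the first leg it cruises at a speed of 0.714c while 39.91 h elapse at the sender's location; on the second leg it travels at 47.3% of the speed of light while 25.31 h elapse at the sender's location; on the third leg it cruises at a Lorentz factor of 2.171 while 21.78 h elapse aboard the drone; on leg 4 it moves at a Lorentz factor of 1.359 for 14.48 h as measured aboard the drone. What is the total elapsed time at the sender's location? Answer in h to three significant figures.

Δt = 132 h

Leg 1: 39.91 h is already measured at the sender's location.
Leg 2: 25.31 h is already measured at the sender's location.
Leg 3: γ = 2.171; Δt_3 = 2.171 × 21.78 = 47.28 h.
Leg 4: γ = 1.359; Δt_4 = 1.359 × 14.48 = 19.68 h.
Total: 39.91 + 25.31 + 47.28 + 19.68 h.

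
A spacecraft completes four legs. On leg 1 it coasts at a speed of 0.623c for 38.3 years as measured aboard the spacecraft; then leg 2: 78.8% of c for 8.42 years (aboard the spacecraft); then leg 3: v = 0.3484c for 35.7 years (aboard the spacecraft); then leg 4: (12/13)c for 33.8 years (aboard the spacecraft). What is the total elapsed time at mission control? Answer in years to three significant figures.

Leg 1: γ = 1/√(1 − 0.623²) = 1/√0.6119 = 1.278; Δt_1 = 1.278 × 38.3 = 48.96 years.
Leg 2: β = 0.788; γ = 1/√(1 − 0.788²) = 1/√0.3791 = 1.624; Δt_2 = 1.624 × 8.42 = 13.68 years.
Leg 3: γ = 1/√(1 − 0.3484²) = 1/√0.8786 = 1.067; Δt_3 = 1.067 × 35.7 = 38.09 years.
Leg 4: γ = 1/√(1 − (12/13)²) = 13/5 = 2.600; Δt_4 = 2.600 × 33.8 = 87.88 years.
Total: 48.96 + 13.68 + 38.09 + 87.88 years.

Δt = 189 years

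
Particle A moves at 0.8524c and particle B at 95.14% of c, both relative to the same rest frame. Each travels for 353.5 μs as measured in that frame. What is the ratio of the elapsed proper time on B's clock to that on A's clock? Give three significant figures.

τ_B/τ_A = 0.589

A: γ = 1/√(1 − 0.8524²) = 1/√0.2734 = 1.912. B: β = 0.9514; γ = 1/√(1 − 0.9514²) = 1/√0.09484 = 3.247.
τ_A/τ_B = γ_B/γ_A = 3.247/1.912 = 1.698, so τ_B/τ_A = 0.5890.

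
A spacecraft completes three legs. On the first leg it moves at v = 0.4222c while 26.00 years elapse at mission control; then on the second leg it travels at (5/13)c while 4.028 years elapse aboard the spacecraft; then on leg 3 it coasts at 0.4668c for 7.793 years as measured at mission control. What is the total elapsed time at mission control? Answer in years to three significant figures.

Δt = 38.2 years

Leg 1: 26.00 years is already measured at mission control.
Leg 2: γ = 1/√(1 − (5/13)²) = 13/12 ≈ 1.083; Δt_2 = 1.083 × 4.028 = 4.364 years.
Leg 3: 7.793 years is already measured at mission control.
Total: 26.00 + 4.364 + 7.793 years.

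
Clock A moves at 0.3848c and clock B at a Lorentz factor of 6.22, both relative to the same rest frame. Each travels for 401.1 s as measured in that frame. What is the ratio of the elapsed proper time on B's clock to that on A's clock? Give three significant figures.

A: γ = 1/√(1 − 0.3848²) = 1/√0.8519 = 1.083. B: γ = 6.22.
τ_A/τ_B = γ_B/γ_A = 6.220/1.083 = 5.741, so τ_B/τ_A = 0.1742.

τ_B/τ_A = 0.174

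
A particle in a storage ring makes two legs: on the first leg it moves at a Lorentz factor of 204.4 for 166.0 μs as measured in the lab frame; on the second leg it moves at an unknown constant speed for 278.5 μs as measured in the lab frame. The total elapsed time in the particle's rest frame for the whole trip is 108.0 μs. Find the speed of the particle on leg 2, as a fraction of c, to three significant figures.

Leg 1: γ = 204.4; τ_1 = 166.0/204.4 = 0.8121 μs.
Leg 2: speed unknown; τ_2 = 278.5/γ_2.
Total proper time: 0.8121 + τ_2 = 108.0, so τ_2 = 108.0 − 0.8121 = 107.2 μs.
γ_2 = 278.5/107.2 = 2.598; β = √(1 − 1/γ²) = √0.8519.

β = 0.923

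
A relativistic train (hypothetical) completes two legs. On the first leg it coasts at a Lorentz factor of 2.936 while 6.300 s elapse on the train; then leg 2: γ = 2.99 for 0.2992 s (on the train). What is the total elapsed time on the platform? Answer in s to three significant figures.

Δt = 19.4 s

Leg 1: γ = 2.936; Δt_1 = 2.936 × 6.300 = 18.50 s.
Leg 2: γ = 2.99; Δt_2 = 2.990 × 0.2992 = 0.8946 s.
Total: 18.50 + 0.8946 s.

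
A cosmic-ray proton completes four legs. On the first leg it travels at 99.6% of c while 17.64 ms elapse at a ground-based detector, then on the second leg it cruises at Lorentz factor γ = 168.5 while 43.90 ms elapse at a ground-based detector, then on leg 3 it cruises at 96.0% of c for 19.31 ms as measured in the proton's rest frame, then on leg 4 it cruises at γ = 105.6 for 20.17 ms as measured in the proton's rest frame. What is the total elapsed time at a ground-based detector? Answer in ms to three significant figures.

Leg 1: 17.64 ms is already measured at a ground-based detector.
Leg 2: 43.90 ms is already measured at a ground-based detector.
Leg 3: β = 0.960; γ = 1/√(1 − 0.960²) = 1/√0.07840 = 3.571; Δt_3 = 3.571 × 19.31 = 68.96 ms.
Leg 4: γ = 105.6; Δt_4 = 105.6 × 20.17 = 2130 ms.
Total: 17.64 + 43.90 + 68.96 + 2130 ms.

Δt = 2260 ms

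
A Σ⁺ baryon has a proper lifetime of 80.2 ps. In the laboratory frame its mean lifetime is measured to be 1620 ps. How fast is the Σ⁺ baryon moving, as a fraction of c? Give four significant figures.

γ = Δt/τ₀ = 1620/80.2 = 20.20
β = √(1 − 1/γ²) = √(1 − 0.002451) = √0.9975

v = 0.9988c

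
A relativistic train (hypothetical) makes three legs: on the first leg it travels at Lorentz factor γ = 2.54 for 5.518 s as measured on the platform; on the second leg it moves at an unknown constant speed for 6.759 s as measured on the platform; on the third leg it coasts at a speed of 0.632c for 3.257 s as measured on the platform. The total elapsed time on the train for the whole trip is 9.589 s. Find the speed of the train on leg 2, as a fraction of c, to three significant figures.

β = 0.690

Leg 1: γ = 2.54; τ_1 = 5.518/2.540 = 2.172 s.
Leg 2: speed unknown; τ_2 = 6.759/γ_2.
Leg 3: γ = 1/√(1 − 0.632²) = 1/√0.6006 = 1.290; τ_3 = 3.257/1.290 = 2.524 s.
Total proper time: 2.172 + τ_2 + 2.524 = 9.589, so τ_2 = 9.589 − 4.697 = 4.892 s.
γ_2 = 6.759/4.892 = 1.382; β = √(1 − 1/γ²) = √0.4760.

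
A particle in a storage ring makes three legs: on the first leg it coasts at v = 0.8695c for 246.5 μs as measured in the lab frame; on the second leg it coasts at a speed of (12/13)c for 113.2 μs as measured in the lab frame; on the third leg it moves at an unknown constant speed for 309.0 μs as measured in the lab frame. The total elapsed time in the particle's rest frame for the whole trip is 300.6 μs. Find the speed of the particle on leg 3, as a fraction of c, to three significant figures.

β = 0.899

Leg 1: γ = 1/√(1 − 0.8695²) = 1/√0.2440 = 2.025; τ_1 = 246.5/2.025 = 121.8 μs.
Leg 2: γ = 1/√(1 − (12/13)²) = 13/5 = 2.600; τ_2 = 113.2/2.600 = 43.54 μs.
Leg 3: speed unknown; τ_3 = 309.0/γ_3.
Total proper time: 121.8 + 43.54 + τ_3 = 300.6, so τ_3 = 300.6 − 165.3 = 135.3 μs.
γ_3 = 309.0/135.3 = 2.284; β = √(1 − 1/γ²) = √0.8083.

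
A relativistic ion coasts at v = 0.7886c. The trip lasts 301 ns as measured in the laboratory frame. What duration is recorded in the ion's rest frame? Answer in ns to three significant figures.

γ = 1/√(1 − 0.7886²) = 1/√0.3781 = 1.626
The interval measured in the laboratory frame is the dilated one; the clock in the ion's rest frame measures the proper time τ = Δt/γ = 301/1.626 ns.

τ = 185 ns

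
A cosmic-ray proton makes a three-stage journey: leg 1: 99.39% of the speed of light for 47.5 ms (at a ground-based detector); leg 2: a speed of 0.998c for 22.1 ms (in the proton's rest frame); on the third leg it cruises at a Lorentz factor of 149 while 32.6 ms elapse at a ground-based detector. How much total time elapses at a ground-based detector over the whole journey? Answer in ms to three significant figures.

Δt = 430 ms

Leg 1: 47.5 ms is already measured at a ground-based detector.
Leg 2: γ = 1/√(1 − 0.998²) = 1/√0.003996 = 15.82; Δt_2 = 15.82 × 22.1 = 349.6 ms.
Leg 3: 32.6 ms is already measured at a ground-based detector.
Total: 47.50 + 349.6 + 32.60 ms.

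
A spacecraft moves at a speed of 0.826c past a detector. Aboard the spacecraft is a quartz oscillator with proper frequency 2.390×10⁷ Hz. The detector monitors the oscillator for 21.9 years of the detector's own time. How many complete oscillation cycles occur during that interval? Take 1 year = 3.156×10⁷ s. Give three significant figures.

γ = 1/√(1 − 0.826²) = 1/√0.3177 = 1.774
During 21.9 years of lab time, the oscillator's proper time advances by τ = Δt/γ = 21.9/1.774 = 12.34 years = 3.896×10⁸ s.
N = f × τ = 2.390×10⁷ × 3.896×10⁸ = 9.311×10¹⁵.

N = 9.31×10¹⁵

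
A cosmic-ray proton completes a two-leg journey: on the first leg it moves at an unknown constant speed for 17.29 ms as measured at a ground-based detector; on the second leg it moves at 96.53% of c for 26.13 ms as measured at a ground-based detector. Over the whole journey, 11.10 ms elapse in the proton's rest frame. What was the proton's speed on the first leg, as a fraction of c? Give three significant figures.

β = 0.969

Leg 1: speed unknown; τ_1 = 17.29/γ_1.
Leg 2: β = 0.9653; γ = 1/√(1 − 0.9653²) = 1/√0.06820 = 3.829; τ_2 = 26.13/3.829 = 6.824 ms.
Total proper time: τ_1 + 6.824 = 11.10, so τ_1 = 11.10 − 6.824 = 4.276 ms.
γ_1 = 17.29/4.276 = 4.043; β = √(1 − 1/γ²) = √0.9388.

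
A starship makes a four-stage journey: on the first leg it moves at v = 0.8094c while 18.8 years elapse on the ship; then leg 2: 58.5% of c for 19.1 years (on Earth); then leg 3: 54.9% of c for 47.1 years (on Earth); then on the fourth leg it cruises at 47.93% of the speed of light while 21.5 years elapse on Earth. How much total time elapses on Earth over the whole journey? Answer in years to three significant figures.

Leg 1: γ = 1/√(1 − 0.8094²) = 1/√0.3449 = 1.703; Δt_1 = 1.703 × 18.8 = 32.01 years.
Leg 2: 19.1 years is already measured on Earth.
Leg 3: 47.1 years is already measured on Earth.
Leg 4: 21.5 years is already measured on Earth.
Total: 32.01 + 19.10 + 47.10 + 21.50 years.

Δt = 120 years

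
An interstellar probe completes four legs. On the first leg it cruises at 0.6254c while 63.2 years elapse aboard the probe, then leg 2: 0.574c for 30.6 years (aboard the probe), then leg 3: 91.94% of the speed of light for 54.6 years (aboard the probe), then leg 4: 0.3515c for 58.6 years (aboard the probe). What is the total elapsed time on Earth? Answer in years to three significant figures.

Δt = 320 years

Leg 1: γ = 1/√(1 − 0.6254²) = 1/√0.6089 = 1.282; Δt_1 = 1.282 × 63.2 = 80.99 years.
Leg 2: γ = 1/√(1 − 0.574²) = 1/√0.6705 = 1.221; Δt_2 = 1.221 × 30.6 = 37.37 years.
Leg 3: β = 0.9194; γ = 1/√(1 − 0.9194²) = 1/√0.1547 = 2.542; Δt_3 = 2.542 × 54.6 = 138.8 years.
Leg 4: γ = 1/√(1 − 0.3515²) = 1/√0.8764 = 1.068; Δt_4 = 1.068 × 58.6 = 62.59 years.
Total: 80.99 + 37.37 + 138.8 + 62.59 years.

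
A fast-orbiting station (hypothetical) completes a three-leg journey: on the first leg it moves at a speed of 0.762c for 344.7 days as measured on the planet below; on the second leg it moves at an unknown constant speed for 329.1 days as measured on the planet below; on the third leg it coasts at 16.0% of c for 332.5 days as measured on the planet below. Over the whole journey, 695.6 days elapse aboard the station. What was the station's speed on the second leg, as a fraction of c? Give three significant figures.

Leg 1: γ = 1/√(1 − 0.762²) = 1/√0.4194 = 1.544; τ_1 = 344.7/1.544 = 223.2 days.
Leg 2: speed unknown; τ_2 = 329.1/γ_2.
Leg 3: β = 0.160; γ = 1/√(1 − 0.160²) = 1/√0.9744 = 1.013; τ_3 = 332.5/1.013 = 328.2 days.
Total proper time: 223.2 + τ_2 + 328.2 = 695.6, so τ_2 = 695.6 − 551.4 = 144.2 days.
γ_2 = 329.1/144.2 = 2.283; β = √(1 − 1/γ²) = √0.8081.

β = 0.899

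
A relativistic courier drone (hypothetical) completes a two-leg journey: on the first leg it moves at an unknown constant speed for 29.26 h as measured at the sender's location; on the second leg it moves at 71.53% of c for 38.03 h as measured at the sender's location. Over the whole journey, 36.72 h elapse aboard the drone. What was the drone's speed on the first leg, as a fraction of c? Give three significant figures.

β = 0.938

Leg 1: speed unknown; τ_1 = 29.26/γ_1.
Leg 2: β = 0.7153; γ = 1/√(1 − 0.7153²) = 1/√0.4883 = 1.431; τ_2 = 38.03/1.431 = 26.58 h.
Total proper time: τ_1 + 26.58 = 36.72, so τ_1 = 36.72 − 26.58 = 10.14 h.
γ_1 = 29.26/10.14 = 2.884; β = √(1 − 1/γ²) = √0.8798.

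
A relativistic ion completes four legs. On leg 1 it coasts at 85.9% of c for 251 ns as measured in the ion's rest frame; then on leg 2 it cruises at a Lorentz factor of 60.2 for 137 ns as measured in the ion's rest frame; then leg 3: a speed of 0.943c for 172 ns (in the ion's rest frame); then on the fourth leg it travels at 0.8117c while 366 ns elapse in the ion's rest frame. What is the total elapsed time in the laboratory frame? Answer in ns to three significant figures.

Δt = 9880 ns

Leg 1: β = 0.859; γ = 1/√(1 − 0.859²) = 1/√0.2621 = 1.953; Δt_1 = 1.953 × 251 = 490.3 ns.
Leg 2: γ = 60.2; Δt_2 = 60.20 × 137 = 8247 ns.
Leg 3: γ = 1/√(1 − 0.943²) = 1/√0.1108 = 3.005; Δt_3 = 3.005 × 172 = 516.8 ns.
Leg 4: γ = 1/√(1 − 0.8117²) = 1/√0.3411 = 1.712; Δt_4 = 1.712 × 366 = 626.6 ns.
Total: 490.3 + 8247 + 516.8 + 626.6 ns.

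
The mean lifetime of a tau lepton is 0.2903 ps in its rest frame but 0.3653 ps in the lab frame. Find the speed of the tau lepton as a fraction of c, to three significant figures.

γ = Δt/τ₀ = 0.3653/0.2903 = 1.258
β = √(1 − 1/γ²) = √(1 − 0.6315) = √0.3685

β = 0.607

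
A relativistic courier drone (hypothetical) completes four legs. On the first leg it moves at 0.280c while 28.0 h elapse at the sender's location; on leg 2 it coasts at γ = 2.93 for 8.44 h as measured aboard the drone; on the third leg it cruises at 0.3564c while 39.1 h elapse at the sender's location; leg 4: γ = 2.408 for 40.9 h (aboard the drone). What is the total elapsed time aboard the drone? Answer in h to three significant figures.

Leg 1: γ = 1/√(1 − 0.280²) = 25/24 ≈ 1.042; τ_1 = 28.0/1.042 = 26.88 h.
Leg 2: 8.44 h is already measured aboard the drone.
Leg 3: γ = 1/√(1 − 0.3564²) = 1/√0.8730 = 1.070; τ_3 = 39.1/1.070 = 36.53 h.
Leg 4: 40.9 h is already measured aboard the drone.
Total: 26.88 + 8.440 + 36.53 + 40.90 h.

τ = 113 h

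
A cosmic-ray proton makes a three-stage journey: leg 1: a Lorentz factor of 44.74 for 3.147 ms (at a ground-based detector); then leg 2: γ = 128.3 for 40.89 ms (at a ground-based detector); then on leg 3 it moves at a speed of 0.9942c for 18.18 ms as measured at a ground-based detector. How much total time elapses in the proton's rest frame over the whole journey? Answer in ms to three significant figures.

Leg 1: γ = 44.74; τ_1 = 3.147/44.74 = 0.07034 ms.
Leg 2: γ = 128.3; τ_2 = 40.89/128.3 = 0.3187 ms.
Leg 3: γ = 1/√(1 − 0.9942²) = 1/√0.01157 = 9.298; τ_3 = 18.18/9.298 = 1.955 ms.
Total: 0.07034 + 0.3187 + 1.955 ms.

τ = 2.34 ms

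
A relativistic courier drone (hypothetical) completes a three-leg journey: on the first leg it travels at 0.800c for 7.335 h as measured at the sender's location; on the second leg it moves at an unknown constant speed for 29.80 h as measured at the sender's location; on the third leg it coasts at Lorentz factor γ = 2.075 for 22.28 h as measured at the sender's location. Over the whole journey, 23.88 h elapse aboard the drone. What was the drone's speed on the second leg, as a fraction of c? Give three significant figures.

Leg 1: γ = 1/√(1 − 0.800²) = 5/3 ≈ 1.667; τ_1 = 7.335/1.667 = 4.401 h.
Leg 2: speed unknown; τ_2 = 29.80/γ_2.
Leg 3: γ = 2.075; τ_3 = 22.28/2.075 = 10.74 h.
Total proper time: 4.401 + τ_2 + 10.74 = 23.88, so τ_2 = 23.88 − 15.14 = 8.742 h.
γ_2 = 29.80/8.742 = 3.409; β = √(1 − 1/γ²) = √0.9139.

β = 0.956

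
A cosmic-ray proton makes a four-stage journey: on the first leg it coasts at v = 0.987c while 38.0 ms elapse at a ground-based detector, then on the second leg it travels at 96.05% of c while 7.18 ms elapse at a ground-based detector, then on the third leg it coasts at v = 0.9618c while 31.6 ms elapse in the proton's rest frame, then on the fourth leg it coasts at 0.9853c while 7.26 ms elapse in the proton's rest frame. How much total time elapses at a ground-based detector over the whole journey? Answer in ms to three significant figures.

Leg 1: 38.0 ms is already measured at a ground-based detector.
Leg 2: 7.18 ms is already measured at a ground-based detector.
Leg 3: γ = 1/√(1 − 0.9618²) = 1/√0.07494 = 3.653; Δt_3 = 3.653 × 31.6 = 115.4 ms.
Leg 4: γ = 1/√(1 − 0.9853²) = 1/√0.02918 = 5.854; Δt_4 = 5.854 × 7.26 = 42.50 ms.
Total: 38.00 + 7.180 + 115.4 + 42.50 ms.

Δt = 203 ms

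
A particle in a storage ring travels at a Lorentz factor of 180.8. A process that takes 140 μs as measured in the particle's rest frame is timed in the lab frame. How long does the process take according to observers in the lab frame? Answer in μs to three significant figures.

Δt = 2.53×10⁴ μs

γ = 180.8
The interval measured in the particle's rest frame is the proper time (both events occur at the same place in that frame); the lab-frame interval is Δt = γτ = 180.8 × 140 μs.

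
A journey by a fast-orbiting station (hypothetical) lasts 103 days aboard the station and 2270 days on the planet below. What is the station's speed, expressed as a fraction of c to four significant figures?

The proper time is measured aboard the station (both events occur at the station's location); Δt is measured on the planet below. γ = Δt/τ = 2270/103 = 22.04.
β = √(1 − 1/γ²) = √(1 − 0.002059) = √0.9979

β = 0.9990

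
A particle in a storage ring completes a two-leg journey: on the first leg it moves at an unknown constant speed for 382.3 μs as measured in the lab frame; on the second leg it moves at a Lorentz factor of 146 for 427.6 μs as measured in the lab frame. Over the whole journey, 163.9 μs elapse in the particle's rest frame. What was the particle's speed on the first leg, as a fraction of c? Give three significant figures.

Leg 1: speed unknown; τ_1 = 382.3/γ_1.
Leg 2: γ = 146; τ_2 = 427.6/146.0 = 2.929 μs.
Total proper time: τ_1 + 2.929 = 163.9, so τ_1 = 163.9 − 2.929 = 161.0 μs.
γ_1 = 382.3/161.0 = 2.375; β = √(1 − 1/γ²) = √0.8227.

β = 0.907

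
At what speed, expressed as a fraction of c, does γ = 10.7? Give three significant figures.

β = 0.996

β = √(1 − 1/γ²) = √(1 − 1/10.7²) = √(1 − 0.008734) = √0.9913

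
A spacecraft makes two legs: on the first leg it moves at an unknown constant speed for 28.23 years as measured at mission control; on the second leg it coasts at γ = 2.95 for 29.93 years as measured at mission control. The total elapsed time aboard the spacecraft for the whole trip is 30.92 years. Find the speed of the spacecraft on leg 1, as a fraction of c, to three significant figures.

Leg 1: speed unknown; τ_1 = 28.23/γ_1.
Leg 2: γ = 2.95; τ_2 = 29.93/2.950 = 10.15 years.
Total proper time: τ_1 + 10.15 = 30.92, so τ_1 = 30.92 − 10.15 = 20.77 years.
γ_1 = 28.23/20.77 = 1.359; β = √(1 − 1/γ²) = √0.4585.

β = 0.677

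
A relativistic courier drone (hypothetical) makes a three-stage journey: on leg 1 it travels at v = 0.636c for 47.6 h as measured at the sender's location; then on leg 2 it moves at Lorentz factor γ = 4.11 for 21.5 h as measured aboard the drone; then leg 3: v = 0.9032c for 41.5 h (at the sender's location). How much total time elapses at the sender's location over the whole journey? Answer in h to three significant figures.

Leg 1: 47.6 h is already measured at the sender's location.
Leg 2: γ = 4.11; Δt_2 = 4.110 × 21.5 = 88.36 h.
Leg 3: 41.5 h is already measured at the sender's location.
Total: 47.60 + 88.36 + 41.50 h.

Δt = 177 h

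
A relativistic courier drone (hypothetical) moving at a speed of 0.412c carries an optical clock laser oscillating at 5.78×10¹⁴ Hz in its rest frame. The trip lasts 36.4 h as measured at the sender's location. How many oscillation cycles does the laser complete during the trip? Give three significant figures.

N = 6.90×10¹⁹

γ = 1/√(1 − 0.412²) = 1/√0.8303 = 1.097
The oscillator's own cycle count is N = f × τ where τ is the proper time aboard the drone. τ = Δt/γ = 36.4/1.097 = 33.17 h = 1.194×10⁵ s.
N = 5.78×10¹⁴ × 1.194×10⁵ = 6.901×10¹⁹.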